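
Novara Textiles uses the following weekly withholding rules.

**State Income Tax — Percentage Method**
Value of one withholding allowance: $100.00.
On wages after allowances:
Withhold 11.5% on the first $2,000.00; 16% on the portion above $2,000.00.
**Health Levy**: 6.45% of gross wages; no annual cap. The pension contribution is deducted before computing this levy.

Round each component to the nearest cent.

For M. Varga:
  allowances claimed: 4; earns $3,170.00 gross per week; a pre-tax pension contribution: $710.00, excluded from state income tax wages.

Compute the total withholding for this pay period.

State Income Tax: taxable = $3,170.00 − $710.00 − 4×$100.00 = $2,060.00
  $230.00 + 16% × ($2,060.00 − $2,000.00) = $230.00 + 16% × $60.00 = $239.60
Health Levy: 6.45% × $2,460.00 = $158.67
Total: $239.60 + $158.67 = $398.27

$398.27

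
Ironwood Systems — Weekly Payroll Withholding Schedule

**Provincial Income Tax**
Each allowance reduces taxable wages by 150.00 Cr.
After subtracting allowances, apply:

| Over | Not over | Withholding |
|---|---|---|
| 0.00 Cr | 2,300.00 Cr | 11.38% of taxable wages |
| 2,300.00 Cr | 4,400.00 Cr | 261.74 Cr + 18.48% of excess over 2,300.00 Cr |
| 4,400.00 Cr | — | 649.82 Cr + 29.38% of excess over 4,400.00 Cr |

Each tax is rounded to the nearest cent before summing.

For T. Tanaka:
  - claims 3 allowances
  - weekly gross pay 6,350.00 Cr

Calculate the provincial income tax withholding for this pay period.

Provincial Income Tax: taxable = 6,350.00 Cr − 3×150.00 Cr = 5,900.00 Cr
  649.82 Cr + 29.38% × (5,900.00 Cr − 4,400.00 Cr) = 649.82 Cr + 29.38% × 1,500.00 Cr = 1,090.52 Cr

1,090.52 Cr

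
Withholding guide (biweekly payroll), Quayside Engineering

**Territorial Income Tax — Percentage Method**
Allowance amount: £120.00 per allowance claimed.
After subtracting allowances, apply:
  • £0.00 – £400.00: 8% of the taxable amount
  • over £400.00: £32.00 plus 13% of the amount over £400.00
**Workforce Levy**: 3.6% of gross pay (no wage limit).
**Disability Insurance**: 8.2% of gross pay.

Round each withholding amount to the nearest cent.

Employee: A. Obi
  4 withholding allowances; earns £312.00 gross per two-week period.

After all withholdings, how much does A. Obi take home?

£275.19

Territorial Income Tax: taxable = £312.00 − 4×£120.00 = £-168.00
  Taxable ≤ 0 → £0.00
Workforce Levy: 3.6% × £312.00 = £11.23
Disability Insurance: 8.2% × £312.00 = £25.58
Total withheld: £0.00 + £11.23 + £25.58 = £36.81
Net pay: £312.00 − £36.81 = £275.19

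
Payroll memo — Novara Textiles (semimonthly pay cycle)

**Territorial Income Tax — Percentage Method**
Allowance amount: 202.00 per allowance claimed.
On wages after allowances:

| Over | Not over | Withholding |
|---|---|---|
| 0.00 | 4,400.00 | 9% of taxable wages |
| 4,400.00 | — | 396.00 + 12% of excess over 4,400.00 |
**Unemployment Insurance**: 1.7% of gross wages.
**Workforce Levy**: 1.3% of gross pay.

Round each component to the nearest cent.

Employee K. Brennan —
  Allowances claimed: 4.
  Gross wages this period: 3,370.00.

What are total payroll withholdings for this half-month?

Territorial Income Tax: taxable = 3,370.00 − 4×202.00 = 2,562.00
  9% × 2,562.00 = 230.58
Unemployment Insurance: 1.7% × 3,370.00 = 57.29
Workforce Levy: 1.3% × 3,370.00 = 43.81
Total: 230.58 + 57.29 + 43.81 = 331.68

331.68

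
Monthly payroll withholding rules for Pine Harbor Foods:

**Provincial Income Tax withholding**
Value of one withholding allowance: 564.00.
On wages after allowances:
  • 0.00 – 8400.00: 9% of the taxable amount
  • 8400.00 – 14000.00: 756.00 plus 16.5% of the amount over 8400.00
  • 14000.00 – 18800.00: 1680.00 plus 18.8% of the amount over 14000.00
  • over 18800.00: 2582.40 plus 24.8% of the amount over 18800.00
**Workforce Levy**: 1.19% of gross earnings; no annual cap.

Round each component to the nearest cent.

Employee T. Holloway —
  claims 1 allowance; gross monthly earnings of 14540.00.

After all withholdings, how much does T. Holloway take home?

12690.93

Provincial Income Tax: taxable = 14540.00 − 1×564.00 = 13976.00
  756.00 + 16.5% × (13976.00 − 8400.00) = 756.00 + 16.5% × 5576.00 = 1676.04
Workforce Levy: 1.19% × 14540.00 = 173.03
Total withheld: 1676.04 + 173.03 = 1849.07
Net pay: 14540.00 − 1849.07 = 12690.93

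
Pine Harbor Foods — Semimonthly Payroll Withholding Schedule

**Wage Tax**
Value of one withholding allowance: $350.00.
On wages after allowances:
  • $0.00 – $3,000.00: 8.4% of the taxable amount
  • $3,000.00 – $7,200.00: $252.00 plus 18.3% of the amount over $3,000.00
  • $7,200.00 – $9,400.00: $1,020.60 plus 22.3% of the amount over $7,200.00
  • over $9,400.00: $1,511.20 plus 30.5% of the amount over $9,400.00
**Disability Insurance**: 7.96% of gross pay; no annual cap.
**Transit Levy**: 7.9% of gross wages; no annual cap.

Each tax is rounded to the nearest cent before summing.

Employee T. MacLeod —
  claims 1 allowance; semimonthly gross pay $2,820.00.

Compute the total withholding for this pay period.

$654.73

Wage Tax: taxable = $2,820.00 − 1×$350.00 = $2,470.00
  8.4% × $2,470.00 = $207.48
Disability Insurance: 7.96% × $2,820.00 = $224.47
Transit Levy: 7.9% × $2,820.00 = $222.78
Total: $207.48 + $224.47 + $222.78 = $654.73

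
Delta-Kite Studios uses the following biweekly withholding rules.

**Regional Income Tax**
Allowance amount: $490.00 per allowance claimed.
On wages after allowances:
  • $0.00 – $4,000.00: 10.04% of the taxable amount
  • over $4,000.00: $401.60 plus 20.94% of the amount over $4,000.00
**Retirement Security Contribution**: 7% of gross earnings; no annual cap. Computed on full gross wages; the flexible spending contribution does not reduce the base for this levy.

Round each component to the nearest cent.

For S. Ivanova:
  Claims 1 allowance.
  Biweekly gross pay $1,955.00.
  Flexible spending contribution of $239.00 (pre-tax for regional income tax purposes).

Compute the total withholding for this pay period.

$259.94

Regional Income Tax: taxable = $1,955.00 − $239.00 − 1×$490.00 = $1,226.00
  10.04% × $1,226.00 = $123.09
Retirement Security Contribution: 7% × $1,955.00 = $136.85
Total: $123.09 + $136.85 = $259.94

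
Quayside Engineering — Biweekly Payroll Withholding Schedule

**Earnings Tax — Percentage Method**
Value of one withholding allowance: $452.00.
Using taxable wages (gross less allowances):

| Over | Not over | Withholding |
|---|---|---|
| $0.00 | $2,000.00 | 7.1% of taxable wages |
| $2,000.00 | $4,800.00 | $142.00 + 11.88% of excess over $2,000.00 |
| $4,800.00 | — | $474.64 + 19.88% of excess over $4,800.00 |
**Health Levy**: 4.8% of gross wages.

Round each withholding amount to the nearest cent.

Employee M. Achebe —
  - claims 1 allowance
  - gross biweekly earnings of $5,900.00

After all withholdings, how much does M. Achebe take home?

$5,013.34

Earnings Tax: taxable = $5,900.00 − 1×$452.00 = $5,448.00
  $474.64 + 19.88% × ($5,448.00 − $4,800.00) = $474.64 + 19.88% × $648.00 = $603.46
Health Levy: 4.8% × $5,900.00 = $283.20
Total withheld: $603.46 + $283.20 = $886.66
Net pay: $5,900.00 − $886.66 = $5,013.34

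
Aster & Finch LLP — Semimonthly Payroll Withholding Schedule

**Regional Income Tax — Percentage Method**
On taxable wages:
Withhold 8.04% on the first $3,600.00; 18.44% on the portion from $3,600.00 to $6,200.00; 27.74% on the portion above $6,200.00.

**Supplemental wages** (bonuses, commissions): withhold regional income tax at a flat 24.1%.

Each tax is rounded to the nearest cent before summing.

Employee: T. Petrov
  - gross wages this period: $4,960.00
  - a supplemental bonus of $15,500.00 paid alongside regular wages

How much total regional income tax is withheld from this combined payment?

$4,275.72

Regional Income Tax: taxable = $4,960.00
  $289.44 + 18.44% × ($4,960.00 − $3,600.00) = $289.44 + 18.44% × $1,360.00 = $540.22
Supplemental (24.1% flat on bonus): 24.1% × $15,500.00 = $3,735.50
Total regional income tax: $540.22 + $3,735.50 = $4,275.72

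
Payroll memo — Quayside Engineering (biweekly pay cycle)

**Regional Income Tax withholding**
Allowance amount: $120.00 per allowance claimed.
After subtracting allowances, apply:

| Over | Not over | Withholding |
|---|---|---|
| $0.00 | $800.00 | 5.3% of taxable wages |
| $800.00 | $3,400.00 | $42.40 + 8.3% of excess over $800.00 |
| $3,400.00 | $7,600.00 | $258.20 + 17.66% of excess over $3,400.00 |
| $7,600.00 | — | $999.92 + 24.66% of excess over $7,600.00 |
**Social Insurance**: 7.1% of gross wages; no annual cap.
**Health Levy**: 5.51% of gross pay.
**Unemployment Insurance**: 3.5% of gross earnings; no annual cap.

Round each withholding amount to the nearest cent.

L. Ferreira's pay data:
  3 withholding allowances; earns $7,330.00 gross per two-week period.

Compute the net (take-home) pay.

$5,260.48

Regional Income Tax: taxable = $7,330.00 − 3×$120.00 = $6,970.00
  $258.20 + 17.66% × ($6,970.00 − $3,400.00) = $258.20 + 17.66% × $3,570.00 = $888.66
Social Insurance: 7.1% × $7,330.00 = $520.43
Health Levy: 5.51% × $7,330.00 = $403.88
Unemployment Insurance: 3.5% × $7,330.00 = $256.55
Total withheld: $888.66 + $520.43 + $403.88 + $256.55 = $2,069.52
Net pay: $7,330.00 − $2,069.52 = $5,260.48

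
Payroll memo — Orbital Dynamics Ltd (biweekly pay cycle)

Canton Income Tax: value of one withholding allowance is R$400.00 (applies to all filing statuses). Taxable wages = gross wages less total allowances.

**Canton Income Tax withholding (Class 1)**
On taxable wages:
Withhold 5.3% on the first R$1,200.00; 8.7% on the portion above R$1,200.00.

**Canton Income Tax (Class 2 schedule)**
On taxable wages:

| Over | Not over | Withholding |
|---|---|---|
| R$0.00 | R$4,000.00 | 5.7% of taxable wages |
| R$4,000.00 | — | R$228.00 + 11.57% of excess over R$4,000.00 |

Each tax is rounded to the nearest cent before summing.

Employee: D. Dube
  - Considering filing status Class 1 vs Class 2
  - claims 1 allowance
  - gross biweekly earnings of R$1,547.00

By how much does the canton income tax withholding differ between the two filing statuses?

R$4.59

Canton Income Tax (Class 1): taxable = R$1,547.00 − 1×R$400.00 = R$1,147.00
  5.3% × R$1,147.00 = R$60.79
Canton Income Tax (Class 2): taxable = R$1,547.00 − 1×R$400.00 = R$1,147.00
  5.7% × R$1,147.00 = R$65.38
Difference: |R$60.79 − R$65.38| = R$4.59 (higher under Class 2)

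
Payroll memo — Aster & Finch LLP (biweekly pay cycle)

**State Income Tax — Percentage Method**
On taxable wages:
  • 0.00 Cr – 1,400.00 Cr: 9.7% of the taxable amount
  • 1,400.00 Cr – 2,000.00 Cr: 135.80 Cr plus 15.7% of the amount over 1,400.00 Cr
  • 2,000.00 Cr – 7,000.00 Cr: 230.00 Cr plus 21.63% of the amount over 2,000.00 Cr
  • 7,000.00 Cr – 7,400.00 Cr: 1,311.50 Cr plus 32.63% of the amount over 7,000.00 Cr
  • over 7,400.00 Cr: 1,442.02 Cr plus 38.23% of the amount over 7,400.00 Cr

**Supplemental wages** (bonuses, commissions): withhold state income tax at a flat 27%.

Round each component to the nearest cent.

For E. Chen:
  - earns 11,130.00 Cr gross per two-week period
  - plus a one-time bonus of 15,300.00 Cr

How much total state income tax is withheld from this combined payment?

6,999.00 Cr

State Income Tax: taxable = 11,130.00 Cr
  1,442.02 Cr + 38.23% × (11,130.00 Cr − 7,400.00 Cr) = 1,442.02 Cr + 38.23% × 3,730.00 Cr = 2,868.00 Cr
Supplemental (27% flat on bonus): 27% × 15,300.00 Cr = 4,131.00 Cr
Total state income tax: 2,868.00 Cr + 4,131.00 Cr = 6,999.00 Cr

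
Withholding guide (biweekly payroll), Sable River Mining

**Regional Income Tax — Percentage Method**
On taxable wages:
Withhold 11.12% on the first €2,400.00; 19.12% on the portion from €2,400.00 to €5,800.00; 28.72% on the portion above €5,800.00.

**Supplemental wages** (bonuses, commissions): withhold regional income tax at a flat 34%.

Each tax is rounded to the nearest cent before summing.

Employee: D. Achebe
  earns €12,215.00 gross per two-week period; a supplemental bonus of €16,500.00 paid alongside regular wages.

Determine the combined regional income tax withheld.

€8,369.35

Regional Income Tax: taxable = €12,215.00
  €916.96 + 28.72% × (€12,215.00 − €5,800.00) = €916.96 + 28.72% × €6,415.00 = €2,759.35
Supplemental (34% flat on bonus): 34% × €16,500.00 = €5,610.00
Total regional income tax: €2,759.35 + €5,610.00 = €8,369.35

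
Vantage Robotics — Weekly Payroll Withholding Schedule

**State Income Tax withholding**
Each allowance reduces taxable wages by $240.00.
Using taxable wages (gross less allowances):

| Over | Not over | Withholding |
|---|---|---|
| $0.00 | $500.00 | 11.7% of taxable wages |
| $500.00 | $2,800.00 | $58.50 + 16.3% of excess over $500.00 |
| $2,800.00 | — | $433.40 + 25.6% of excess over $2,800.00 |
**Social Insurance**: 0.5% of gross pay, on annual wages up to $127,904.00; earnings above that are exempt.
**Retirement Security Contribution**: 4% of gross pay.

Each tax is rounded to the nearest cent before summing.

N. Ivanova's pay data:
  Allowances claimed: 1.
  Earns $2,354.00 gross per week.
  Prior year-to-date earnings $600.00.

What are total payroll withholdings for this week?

$427.51

State Income Tax: taxable = $2,354.00 − 1×$240.00 = $2,114.00
  $58.50 + 16.3% × ($2,114.00 − $500.00) = $58.50 + 16.3% × $1,614.00 = $321.58
Social Insurance: 0.5% × $2,354.00 = $11.77
Retirement Security Contribution: 4% × $2,354.00 = $94.16
Total: $321.58 + $11.77 + $94.16 = $427.51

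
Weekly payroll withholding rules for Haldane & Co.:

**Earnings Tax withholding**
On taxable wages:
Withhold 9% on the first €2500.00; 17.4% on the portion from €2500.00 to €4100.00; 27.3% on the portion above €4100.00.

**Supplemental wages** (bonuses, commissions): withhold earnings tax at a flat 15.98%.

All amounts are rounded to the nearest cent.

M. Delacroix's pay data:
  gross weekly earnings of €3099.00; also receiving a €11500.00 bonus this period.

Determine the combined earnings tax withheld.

€2166.93

Earnings Tax: taxable = €3099.00
  €225.00 + 17.4% × (€3099.00 − €2500.00) = €225.00 + 17.4% × €599.00 = €329.23
Supplemental (15.98% flat on bonus): 15.98% × €11500.00 = €1837.70
Total earnings tax: €329.23 + €1837.70 = €2166.93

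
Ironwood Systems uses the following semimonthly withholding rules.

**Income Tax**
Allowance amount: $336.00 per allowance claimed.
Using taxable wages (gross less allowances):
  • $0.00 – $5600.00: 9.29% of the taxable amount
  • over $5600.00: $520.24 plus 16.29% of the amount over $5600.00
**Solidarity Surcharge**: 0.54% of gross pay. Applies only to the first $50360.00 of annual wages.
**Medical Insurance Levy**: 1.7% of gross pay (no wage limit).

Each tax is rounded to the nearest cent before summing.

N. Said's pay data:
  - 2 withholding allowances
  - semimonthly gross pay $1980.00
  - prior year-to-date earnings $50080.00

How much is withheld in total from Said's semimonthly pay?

$156.68

Income Tax: taxable = $1980.00 − 2×$336.00 = $1308.00
  9.29% × $1308.00 = $121.51
Solidarity Surcharge: cap $50360.00 − YTD $50080.00 = $280.00 subject; 0.54% × $280.00 = $1.51
Medical Insurance Levy: 1.7% × $1980.00 = $33.66
Total: $121.51 + $1.51 + $33.66 = $156.68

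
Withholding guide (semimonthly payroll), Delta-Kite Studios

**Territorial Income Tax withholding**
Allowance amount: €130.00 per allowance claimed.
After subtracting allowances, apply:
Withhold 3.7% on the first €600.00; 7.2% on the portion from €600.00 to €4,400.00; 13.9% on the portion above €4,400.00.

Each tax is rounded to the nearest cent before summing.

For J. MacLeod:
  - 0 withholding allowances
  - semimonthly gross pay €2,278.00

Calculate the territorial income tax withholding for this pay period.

€143.02

Territorial Income Tax: taxable = €2,278.00
  €22.20 + 7.2% × (€2,278.00 − €600.00) = €22.20 + 7.2% × €1,678.00 = €143.02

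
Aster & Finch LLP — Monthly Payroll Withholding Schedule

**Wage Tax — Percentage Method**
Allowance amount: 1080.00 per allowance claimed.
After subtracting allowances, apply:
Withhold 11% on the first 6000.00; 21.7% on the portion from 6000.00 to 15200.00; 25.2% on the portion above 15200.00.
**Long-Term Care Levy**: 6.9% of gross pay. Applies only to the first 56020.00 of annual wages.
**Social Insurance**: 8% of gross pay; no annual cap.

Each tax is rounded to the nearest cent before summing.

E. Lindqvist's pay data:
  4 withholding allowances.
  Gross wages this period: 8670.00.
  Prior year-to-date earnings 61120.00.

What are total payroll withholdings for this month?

Wage Tax: taxable = 8670.00 − 4×1080.00 = 4350.00
  11% × 4350.00 = 478.50
Long-Term Care Levy: YTD 61120.00 ≥ cap 56020.00 → 0.00
Social Insurance: 8% × 8670.00 = 693.60
Total: 478.50 + 0.00 + 693.60 = 1172.10

1172.10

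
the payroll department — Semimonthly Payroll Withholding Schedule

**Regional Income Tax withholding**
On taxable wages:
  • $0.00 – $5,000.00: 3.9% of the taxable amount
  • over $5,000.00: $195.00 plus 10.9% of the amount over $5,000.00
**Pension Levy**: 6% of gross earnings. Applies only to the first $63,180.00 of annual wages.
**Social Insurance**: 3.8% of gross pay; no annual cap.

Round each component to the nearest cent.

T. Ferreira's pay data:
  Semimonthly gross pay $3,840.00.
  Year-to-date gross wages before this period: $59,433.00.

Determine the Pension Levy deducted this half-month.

Pension Levy: cap $63,180.00 − YTD $59,433.00 = $3,747.00 subject; 6% × $3,747.00 = $224.82

$224.82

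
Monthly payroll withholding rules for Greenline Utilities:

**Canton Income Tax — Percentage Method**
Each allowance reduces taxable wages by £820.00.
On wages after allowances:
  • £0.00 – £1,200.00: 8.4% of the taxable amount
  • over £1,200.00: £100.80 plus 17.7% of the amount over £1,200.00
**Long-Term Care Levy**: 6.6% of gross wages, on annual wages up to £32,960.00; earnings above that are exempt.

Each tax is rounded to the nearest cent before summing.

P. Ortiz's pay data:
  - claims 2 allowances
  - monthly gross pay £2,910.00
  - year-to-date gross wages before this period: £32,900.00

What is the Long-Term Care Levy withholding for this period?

£3.96

Long-Term Care Levy: cap £32,960.00 − YTD £32,900.00 = £60.00 subject; 6.6% × £60.00 = £3.96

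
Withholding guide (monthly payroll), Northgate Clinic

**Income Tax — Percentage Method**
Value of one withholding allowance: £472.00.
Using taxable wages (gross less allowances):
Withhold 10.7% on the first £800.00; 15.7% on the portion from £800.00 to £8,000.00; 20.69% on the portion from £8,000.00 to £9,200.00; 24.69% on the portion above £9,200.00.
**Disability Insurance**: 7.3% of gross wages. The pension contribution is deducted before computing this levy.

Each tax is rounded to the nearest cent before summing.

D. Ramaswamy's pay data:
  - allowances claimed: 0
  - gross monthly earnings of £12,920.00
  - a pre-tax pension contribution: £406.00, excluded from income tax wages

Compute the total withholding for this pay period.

£3,196.03

Income Tax: taxable = £12,920.00 − £406.00 = £12,514.00
  £1,464.28 + 24.69% × (£12,514.00 − £9,200.00) = £1,464.28 + 24.69% × £3,314.00 = £2,282.51
Disability Insurance: 7.3% × £12,514.00 = £913.52
Total: £2,282.51 + £913.52 = £3,196.03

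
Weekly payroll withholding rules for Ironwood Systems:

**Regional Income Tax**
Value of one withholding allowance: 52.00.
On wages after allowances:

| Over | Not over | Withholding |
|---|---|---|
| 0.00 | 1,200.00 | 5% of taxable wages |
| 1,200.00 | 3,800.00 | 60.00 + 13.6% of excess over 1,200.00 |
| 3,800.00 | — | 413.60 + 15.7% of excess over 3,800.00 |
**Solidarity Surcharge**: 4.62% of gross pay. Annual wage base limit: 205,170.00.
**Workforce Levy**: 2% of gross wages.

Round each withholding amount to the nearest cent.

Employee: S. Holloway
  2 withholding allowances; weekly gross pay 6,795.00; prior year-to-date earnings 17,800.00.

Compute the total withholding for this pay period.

1,317.32

Regional Income Tax: taxable = 6,795.00 − 2×52.00 = 6,691.00
  413.60 + 15.7% × (6,691.00 − 3,800.00) = 413.60 + 15.7% × 2,891.00 = 867.49
Solidarity Surcharge: 4.62% × 6,795.00 = 313.93
Workforce Levy: 2% × 6,795.00 = 135.90
Total: 867.49 + 313.93 + 135.90 = 1,317.32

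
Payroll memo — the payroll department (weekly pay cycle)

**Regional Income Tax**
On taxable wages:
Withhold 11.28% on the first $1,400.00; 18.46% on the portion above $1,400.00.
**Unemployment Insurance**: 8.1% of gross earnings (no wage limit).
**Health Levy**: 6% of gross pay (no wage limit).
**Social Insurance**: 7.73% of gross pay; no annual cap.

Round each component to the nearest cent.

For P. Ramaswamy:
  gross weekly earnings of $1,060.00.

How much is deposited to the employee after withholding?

Regional Income Tax: taxable = $1,060.00
  11.28% × $1,060.00 = $119.57
Unemployment Insurance: 8.1% × $1,060.00 = $85.86
Health Levy: 6% × $1,060.00 = $63.60
Social Insurance: 7.73% × $1,060.00 = $81.94
Total withheld: $119.57 + $85.86 + $63.60 + $81.94 = $350.97
Net pay: $1,060.00 − $350.97 = $709.03

$709.03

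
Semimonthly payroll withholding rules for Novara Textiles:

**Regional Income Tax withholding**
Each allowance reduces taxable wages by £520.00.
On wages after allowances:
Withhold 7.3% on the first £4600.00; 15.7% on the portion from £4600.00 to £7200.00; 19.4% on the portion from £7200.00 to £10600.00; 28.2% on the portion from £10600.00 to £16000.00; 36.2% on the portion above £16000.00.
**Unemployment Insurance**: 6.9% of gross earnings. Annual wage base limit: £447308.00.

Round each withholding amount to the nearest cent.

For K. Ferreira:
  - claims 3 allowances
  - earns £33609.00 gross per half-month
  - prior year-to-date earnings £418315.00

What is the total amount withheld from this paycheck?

Regional Income Tax: taxable = £33609.00 − 3×£520.00 = £32049.00
  £2926.40 + 36.2% × (£32049.00 − £16000.00) = £2926.40 + 36.2% × £16049.00 = £8736.14
Unemployment Insurance: cap £447308.00 − YTD £418315.00 = £28993.00 subject; 6.9% × £28993.00 = £2000.52
Total: £8736.14 + £2000.52 = £10736.66

£10736.66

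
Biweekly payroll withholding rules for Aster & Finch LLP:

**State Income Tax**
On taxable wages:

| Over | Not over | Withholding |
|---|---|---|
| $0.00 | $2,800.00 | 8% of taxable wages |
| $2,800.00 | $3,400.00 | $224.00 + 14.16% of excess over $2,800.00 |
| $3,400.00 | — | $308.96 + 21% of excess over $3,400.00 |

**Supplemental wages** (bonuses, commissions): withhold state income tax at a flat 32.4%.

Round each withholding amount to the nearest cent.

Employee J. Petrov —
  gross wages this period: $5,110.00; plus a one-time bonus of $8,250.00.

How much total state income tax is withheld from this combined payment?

$3,341.06

State Income Tax: taxable = $5,110.00
  $308.96 + 21% × ($5,110.00 − $3,400.00) = $308.96 + 21% × $1,710.00 = $668.06
Supplemental (32.4% flat on bonus): 32.4% × $8,250.00 = $2,673.00
Total state income tax: $668.06 + $2,673.00 = $3,341.06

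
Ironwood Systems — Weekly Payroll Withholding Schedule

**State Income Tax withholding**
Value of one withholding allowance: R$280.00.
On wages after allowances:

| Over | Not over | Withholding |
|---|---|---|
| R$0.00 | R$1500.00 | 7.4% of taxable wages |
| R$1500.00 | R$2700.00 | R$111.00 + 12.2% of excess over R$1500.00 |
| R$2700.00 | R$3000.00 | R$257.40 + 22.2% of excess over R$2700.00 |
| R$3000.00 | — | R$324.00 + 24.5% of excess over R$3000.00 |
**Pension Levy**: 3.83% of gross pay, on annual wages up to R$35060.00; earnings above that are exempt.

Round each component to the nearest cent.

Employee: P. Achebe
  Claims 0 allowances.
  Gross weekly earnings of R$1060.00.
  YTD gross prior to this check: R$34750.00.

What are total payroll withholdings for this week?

State Income Tax: taxable = R$1060.00
  7.4% × R$1060.00 = R$78.44
Pension Levy: cap R$35060.00 − YTD R$34750.00 = R$310.00 subject; 3.83% × R$310.00 = R$11.87
Total: R$78.44 + R$11.87 = R$90.31

R$90.31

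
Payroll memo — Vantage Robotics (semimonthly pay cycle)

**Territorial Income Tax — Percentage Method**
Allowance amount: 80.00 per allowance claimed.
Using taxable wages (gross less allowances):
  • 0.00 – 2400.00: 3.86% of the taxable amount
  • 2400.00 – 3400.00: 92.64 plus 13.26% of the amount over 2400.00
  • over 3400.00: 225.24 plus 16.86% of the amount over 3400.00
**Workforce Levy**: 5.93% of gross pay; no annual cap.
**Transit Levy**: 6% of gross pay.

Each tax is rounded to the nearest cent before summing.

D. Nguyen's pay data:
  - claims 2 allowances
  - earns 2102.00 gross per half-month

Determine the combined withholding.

Territorial Income Tax: taxable = 2102.00 − 2×80.00 = 1942.00
  3.86% × 1942.00 = 74.96
Workforce Levy: 5.93% × 2102.00 = 124.65
Transit Levy: 6% × 2102.00 = 126.12
Total: 74.96 + 124.65 + 126.12 = 325.73

325.73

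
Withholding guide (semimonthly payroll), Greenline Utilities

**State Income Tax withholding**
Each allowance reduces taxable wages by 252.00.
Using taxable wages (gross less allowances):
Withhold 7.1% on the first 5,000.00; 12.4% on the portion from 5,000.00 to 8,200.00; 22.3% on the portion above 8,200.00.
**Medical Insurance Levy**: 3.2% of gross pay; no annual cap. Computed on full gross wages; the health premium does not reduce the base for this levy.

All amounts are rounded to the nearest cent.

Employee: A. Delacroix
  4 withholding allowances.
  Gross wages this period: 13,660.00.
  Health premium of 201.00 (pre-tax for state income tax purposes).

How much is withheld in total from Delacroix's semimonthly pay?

2,136.89

State Income Tax: taxable = 13,660.00 − 201.00 − 4×252.00 = 12,451.00
  751.80 + 22.3% × (12,451.00 − 8,200.00) = 751.80 + 22.3% × 4,251.00 = 1,699.77
Medical Insurance Levy: 3.2% × 13,660.00 = 437.12
Total: 1,699.77 + 437.12 = 2,136.89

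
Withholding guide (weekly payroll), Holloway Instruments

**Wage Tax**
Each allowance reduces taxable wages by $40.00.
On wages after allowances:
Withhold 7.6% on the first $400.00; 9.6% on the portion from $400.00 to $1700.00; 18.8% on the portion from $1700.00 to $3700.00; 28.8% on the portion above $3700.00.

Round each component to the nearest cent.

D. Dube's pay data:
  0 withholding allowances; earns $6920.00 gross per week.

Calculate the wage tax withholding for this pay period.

$1458.56

Wage Tax: taxable = $6920.00
  $531.20 + 28.8% × ($6920.00 − $3700.00) = $531.20 + 28.8% × $3220.00 = $1458.56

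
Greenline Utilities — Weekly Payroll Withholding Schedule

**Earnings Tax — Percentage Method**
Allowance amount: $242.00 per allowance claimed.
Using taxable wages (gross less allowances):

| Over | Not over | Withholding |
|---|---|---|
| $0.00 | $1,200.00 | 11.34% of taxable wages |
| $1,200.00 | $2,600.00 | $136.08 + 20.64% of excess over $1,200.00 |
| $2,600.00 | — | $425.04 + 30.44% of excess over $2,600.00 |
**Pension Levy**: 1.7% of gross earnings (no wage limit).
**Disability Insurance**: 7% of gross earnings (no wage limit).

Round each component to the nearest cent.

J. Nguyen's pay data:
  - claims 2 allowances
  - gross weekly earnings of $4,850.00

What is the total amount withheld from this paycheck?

Earnings Tax: taxable = $4,850.00 − 2×$242.00 = $4,366.00
  $425.04 + 30.44% × ($4,366.00 − $2,600.00) = $425.04 + 30.44% × $1,766.00 = $962.61
Pension Levy: 1.7% × $4,850.00 = $82.45
Disability Insurance: 7% × $4,850.00 = $339.50
Total: $962.61 + $82.45 + $339.50 = $1,384.56

$1,384.56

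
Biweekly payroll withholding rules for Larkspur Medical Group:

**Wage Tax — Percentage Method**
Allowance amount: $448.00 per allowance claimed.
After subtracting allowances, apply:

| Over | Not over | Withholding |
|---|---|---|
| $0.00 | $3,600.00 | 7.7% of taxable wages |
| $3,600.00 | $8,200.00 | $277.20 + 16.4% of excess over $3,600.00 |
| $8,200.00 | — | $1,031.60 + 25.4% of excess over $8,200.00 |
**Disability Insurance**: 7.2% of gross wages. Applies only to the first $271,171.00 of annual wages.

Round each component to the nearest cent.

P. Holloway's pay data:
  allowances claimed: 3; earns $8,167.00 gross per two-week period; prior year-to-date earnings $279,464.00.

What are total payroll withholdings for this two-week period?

$805.77

Wage Tax: taxable = $8,167.00 − 3×$448.00 = $6,823.00
  $277.20 + 16.4% × ($6,823.00 − $3,600.00) = $277.20 + 16.4% × $3,223.00 = $805.77
Disability Insurance: YTD $279,464.00 ≥ cap $271,171.00 → $0.00
Total: $805.77 + $0.00 = $805.77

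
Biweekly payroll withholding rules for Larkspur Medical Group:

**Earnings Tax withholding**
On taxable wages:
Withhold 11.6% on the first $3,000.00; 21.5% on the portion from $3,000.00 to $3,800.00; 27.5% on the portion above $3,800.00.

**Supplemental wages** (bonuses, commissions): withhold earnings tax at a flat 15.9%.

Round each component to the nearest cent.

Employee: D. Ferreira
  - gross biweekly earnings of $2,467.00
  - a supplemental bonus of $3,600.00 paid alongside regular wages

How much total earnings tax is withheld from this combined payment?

$858.57

Earnings Tax: taxable = $2,467.00
  11.6% × $2,467.00 = $286.17
Supplemental (15.9% flat on bonus): 15.9% × $3,600.00 = $572.40
Total earnings tax: $286.17 + $572.40 = $858.57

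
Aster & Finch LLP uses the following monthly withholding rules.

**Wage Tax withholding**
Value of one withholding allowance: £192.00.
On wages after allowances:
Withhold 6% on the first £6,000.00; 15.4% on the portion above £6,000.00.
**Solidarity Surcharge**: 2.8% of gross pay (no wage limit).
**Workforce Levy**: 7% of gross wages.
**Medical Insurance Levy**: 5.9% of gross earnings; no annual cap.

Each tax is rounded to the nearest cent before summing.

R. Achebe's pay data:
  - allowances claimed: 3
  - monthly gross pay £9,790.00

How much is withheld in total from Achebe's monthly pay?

£2,391.99

Wage Tax: taxable = £9,790.00 − 3×£192.00 = £9,214.00
  £360.00 + 15.4% × (£9,214.00 − £6,000.00) = £360.00 + 15.4% × £3,214.00 = £854.96
Solidarity Surcharge: 2.8% × £9,790.00 = £274.12
Workforce Levy: 7% × £9,790.00 = £685.30
Medical Insurance Levy: 5.9% × £9,790.00 = £577.61
Total: £854.96 + £274.12 + £685.30 + £577.61 = £2,391.99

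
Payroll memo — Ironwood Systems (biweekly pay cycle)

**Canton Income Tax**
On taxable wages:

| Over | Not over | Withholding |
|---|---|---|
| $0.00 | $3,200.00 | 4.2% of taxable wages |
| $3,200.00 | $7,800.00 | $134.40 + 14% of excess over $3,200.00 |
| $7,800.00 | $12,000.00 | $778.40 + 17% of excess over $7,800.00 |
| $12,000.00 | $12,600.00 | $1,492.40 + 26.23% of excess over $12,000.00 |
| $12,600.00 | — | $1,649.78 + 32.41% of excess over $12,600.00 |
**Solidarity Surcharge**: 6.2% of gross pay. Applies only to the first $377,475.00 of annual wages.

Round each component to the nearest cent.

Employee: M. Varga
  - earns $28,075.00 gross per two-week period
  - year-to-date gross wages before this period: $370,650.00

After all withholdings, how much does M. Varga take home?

$20,986.62

Canton Income Tax: taxable = $28,075.00
  $1,649.78 + 32.41% × ($28,075.00 − $12,600.00) = $1,649.78 + 32.41% × $15,475.00 = $6,665.23
Solidarity Surcharge: cap $377,475.00 − YTD $370,650.00 = $6,825.00 subject; 6.2% × $6,825.00 = $423.15
Total withheld: $6,665.23 + $423.15 = $7,088.38
Net pay: $28,075.00 − $7,088.38 = $20,986.62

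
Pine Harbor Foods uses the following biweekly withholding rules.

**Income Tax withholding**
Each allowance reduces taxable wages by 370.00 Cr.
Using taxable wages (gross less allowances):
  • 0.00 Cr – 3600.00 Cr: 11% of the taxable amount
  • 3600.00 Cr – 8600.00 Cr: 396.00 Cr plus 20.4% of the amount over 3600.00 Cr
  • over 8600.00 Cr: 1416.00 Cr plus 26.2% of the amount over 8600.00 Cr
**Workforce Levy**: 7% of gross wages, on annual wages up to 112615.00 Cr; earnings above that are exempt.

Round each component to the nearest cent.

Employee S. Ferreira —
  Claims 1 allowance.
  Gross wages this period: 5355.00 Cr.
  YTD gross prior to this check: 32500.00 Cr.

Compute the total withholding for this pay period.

Income Tax: taxable = 5355.00 Cr − 1×370.00 Cr = 4985.00 Cr
  396.00 Cr + 20.4% × (4985.00 Cr − 3600.00 Cr) = 396.00 Cr + 20.4% × 1385.00 Cr = 678.54 Cr
Workforce Levy: 7% × 5355.00 Cr = 374.85 Cr
Total: 678.54 Cr + 374.85 Cr = 1053.39 Cr

1053.39 Cr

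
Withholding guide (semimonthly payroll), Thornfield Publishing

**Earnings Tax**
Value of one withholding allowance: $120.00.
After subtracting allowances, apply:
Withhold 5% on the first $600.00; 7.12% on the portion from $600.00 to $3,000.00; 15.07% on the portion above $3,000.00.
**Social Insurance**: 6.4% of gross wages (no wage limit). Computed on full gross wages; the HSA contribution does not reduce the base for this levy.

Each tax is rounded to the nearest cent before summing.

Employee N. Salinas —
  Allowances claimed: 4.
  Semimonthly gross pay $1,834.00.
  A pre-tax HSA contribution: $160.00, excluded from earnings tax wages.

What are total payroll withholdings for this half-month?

$189.67

Earnings Tax: taxable = $1,834.00 − $160.00 − 4×$120.00 = $1,194.00
  $30.00 + 7.12% × ($1,194.00 − $600.00) = $30.00 + 7.12% × $594.00 = $72.29
Social Insurance: 6.4% × $1,834.00 = $117.38
Total: $72.29 + $117.38 = $189.67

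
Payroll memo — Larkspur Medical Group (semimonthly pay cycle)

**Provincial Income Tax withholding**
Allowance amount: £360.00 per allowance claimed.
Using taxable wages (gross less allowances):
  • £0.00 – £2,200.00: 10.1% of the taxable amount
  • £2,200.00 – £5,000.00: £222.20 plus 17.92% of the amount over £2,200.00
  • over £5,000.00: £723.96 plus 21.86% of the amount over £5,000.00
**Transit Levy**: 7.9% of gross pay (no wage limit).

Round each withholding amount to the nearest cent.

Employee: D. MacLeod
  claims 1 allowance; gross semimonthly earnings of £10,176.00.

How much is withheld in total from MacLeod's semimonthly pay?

Provincial Income Tax: taxable = £10,176.00 − 1×£360.00 = £9,816.00
  £723.96 + 21.86% × (£9,816.00 − £5,000.00) = £723.96 + 21.86% × £4,816.00 = £1,776.74
Transit Levy: 7.9% × £10,176.00 = £803.90
Total: £1,776.74 + £803.90 = £2,580.64

£2,580.64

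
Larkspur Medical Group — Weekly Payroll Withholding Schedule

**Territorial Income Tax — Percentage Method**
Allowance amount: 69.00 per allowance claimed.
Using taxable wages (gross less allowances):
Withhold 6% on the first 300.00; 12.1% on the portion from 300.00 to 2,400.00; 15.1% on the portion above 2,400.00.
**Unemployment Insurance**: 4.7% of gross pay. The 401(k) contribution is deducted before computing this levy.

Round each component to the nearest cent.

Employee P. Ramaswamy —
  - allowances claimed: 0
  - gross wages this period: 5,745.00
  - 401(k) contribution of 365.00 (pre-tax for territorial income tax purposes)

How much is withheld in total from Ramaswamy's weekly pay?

974.94

Territorial Income Tax: taxable = 5,745.00 − 365.00 = 5,380.00
  272.10 + 15.1% × (5,380.00 − 2,400.00) = 272.10 + 15.1% × 2,980.00 = 722.08
Unemployment Insurance: 4.7% × 5,380.00 = 252.86
Total: 722.08 + 252.86 = 974.94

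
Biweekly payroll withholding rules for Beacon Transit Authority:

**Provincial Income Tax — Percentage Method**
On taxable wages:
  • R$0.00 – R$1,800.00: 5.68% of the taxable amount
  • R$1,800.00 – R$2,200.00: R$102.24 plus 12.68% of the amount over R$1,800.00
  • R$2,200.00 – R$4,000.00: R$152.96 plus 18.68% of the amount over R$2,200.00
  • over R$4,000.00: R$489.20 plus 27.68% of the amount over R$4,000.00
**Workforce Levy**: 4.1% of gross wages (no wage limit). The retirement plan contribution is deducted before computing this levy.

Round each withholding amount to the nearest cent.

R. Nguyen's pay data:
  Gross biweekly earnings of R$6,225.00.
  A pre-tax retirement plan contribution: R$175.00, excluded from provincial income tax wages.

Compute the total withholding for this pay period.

Provincial Income Tax: taxable = R$6,225.00 − R$175.00 = R$6,050.00
  R$489.20 + 27.68% × (R$6,050.00 − R$4,000.00) = R$489.20 + 27.68% × R$2,050.00 = R$1,056.64
Workforce Levy: 4.1% × R$6,050.00 = R$248.05
Total: R$1,056.64 + R$248.05 = R$1,304.69

R$1,304.69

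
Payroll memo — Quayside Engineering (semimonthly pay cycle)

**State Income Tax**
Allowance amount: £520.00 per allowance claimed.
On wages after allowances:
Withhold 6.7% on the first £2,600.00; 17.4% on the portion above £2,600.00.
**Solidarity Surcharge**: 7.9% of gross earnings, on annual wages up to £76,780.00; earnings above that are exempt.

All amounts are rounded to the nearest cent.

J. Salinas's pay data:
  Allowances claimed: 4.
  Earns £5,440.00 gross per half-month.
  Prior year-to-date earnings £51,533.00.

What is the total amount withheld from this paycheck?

State Income Tax: taxable = £5,440.00 − 4×£520.00 = £3,360.00
  £174.20 + 17.4% × (£3,360.00 − £2,600.00) = £174.20 + 17.4% × £760.00 = £306.44
Solidarity Surcharge: 7.9% × £5,440.00 = £429.76
Total: £306.44 + £429.76 = £736.20

£736.20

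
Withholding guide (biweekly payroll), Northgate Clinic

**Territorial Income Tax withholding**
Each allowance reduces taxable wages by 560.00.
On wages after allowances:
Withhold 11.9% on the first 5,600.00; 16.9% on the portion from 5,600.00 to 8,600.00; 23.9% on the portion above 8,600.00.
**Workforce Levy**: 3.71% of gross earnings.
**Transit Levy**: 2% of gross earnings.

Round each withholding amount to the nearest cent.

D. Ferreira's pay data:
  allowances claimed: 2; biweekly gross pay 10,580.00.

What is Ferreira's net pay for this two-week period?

8,596.94

Territorial Income Tax: taxable = 10,580.00 − 2×560.00 = 9,460.00
  1,173.40 + 23.9% × (9,460.00 − 8,600.00) = 1,173.40 + 23.9% × 860.00 = 1,378.94
Workforce Levy: 3.71% × 10,580.00 = 392.52
Transit Levy: 2% × 10,580.00 = 211.60
Total withheld: 1,378.94 + 392.52 + 211.60 = 1,983.06
Net pay: 10,580.00 − 1,983.06 = 8,596.94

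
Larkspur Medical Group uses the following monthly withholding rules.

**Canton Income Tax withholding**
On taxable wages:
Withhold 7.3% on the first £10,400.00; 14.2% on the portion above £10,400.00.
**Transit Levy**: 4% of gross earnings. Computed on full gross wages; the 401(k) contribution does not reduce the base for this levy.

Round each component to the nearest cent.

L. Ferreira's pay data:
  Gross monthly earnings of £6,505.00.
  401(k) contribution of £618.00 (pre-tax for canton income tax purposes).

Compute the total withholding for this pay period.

Canton Income Tax: taxable = £6,505.00 − £618.00 = £5,887.00
  7.3% × £5,887.00 = £429.75
Transit Levy: 4% × £6,505.00 = £260.20
Total: £429.75 + £260.20 = £689.95

£689.95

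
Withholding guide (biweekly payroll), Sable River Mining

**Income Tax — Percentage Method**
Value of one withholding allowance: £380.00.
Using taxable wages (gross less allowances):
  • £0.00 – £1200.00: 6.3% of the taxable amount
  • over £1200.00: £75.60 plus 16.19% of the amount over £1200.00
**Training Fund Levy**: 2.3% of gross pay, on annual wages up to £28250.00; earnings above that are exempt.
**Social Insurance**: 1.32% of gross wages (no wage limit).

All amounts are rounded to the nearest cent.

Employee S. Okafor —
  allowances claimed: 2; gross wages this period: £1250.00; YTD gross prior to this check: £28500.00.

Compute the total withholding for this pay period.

£47.37

Income Tax: taxable = £1250.00 − 2×£380.00 = £490.00
  6.3% × £490.00 = £30.87
Training Fund Levy: YTD £28500.00 ≥ cap £28250.00 → £0.00
Social Insurance: 1.32% × £1250.00 = £16.50
Total: £30.87 + £0.00 + £16.50 = £47.37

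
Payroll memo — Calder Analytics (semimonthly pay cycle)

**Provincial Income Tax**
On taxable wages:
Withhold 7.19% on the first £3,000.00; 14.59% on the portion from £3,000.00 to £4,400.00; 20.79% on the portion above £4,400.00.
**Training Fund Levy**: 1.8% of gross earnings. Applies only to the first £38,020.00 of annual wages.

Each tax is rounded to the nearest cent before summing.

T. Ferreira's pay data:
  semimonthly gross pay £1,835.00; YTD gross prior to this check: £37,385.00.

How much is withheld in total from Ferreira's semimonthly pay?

Provincial Income Tax: taxable = £1,835.00
  7.19% × £1,835.00 = £131.94
Training Fund Levy: cap £38,020.00 − YTD £37,385.00 = £635.00 subject; 1.8% × £635.00 = £11.43
Total: £131.94 + £11.43 = £143.37

£143.37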